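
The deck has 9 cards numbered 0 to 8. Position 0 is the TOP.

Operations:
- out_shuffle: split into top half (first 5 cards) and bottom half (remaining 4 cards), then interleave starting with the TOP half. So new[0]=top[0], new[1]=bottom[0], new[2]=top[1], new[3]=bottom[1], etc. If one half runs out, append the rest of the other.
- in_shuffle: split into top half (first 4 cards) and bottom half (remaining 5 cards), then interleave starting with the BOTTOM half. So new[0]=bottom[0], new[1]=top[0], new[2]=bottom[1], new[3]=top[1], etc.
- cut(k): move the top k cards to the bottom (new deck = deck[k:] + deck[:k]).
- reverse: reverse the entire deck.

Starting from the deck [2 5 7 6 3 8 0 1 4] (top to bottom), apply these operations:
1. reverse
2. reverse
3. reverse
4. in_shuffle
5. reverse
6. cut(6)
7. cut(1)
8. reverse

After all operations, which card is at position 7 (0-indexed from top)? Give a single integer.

After op 1 (reverse): [4 1 0 8 3 6 7 5 2]
After op 2 (reverse): [2 5 7 6 3 8 0 1 4]
After op 3 (reverse): [4 1 0 8 3 6 7 5 2]
After op 4 (in_shuffle): [3 4 6 1 7 0 5 8 2]
After op 5 (reverse): [2 8 5 0 7 1 6 4 3]
After op 6 (cut(6)): [6 4 3 2 8 5 0 7 1]
After op 7 (cut(1)): [4 3 2 8 5 0 7 1 6]
After op 8 (reverse): [6 1 7 0 5 8 2 3 4]
Position 7: card 3.

Answer: 3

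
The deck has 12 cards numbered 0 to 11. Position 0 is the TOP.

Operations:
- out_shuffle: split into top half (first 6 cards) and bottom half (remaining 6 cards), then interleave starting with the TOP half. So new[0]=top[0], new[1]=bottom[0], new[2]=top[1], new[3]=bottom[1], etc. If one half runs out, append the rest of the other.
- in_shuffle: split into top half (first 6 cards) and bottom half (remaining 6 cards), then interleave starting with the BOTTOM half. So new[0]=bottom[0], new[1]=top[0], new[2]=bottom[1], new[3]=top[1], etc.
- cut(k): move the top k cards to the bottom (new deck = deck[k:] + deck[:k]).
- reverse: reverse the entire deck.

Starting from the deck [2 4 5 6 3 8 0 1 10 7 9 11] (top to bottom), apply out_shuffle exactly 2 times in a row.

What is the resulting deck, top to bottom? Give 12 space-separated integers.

After op 1 (out_shuffle): [2 0 4 1 5 10 6 7 3 9 8 11]
After op 2 (out_shuffle): [2 6 0 7 4 3 1 9 5 8 10 11]

Answer: 2 6 0 7 4 3 1 9 5 8 10 11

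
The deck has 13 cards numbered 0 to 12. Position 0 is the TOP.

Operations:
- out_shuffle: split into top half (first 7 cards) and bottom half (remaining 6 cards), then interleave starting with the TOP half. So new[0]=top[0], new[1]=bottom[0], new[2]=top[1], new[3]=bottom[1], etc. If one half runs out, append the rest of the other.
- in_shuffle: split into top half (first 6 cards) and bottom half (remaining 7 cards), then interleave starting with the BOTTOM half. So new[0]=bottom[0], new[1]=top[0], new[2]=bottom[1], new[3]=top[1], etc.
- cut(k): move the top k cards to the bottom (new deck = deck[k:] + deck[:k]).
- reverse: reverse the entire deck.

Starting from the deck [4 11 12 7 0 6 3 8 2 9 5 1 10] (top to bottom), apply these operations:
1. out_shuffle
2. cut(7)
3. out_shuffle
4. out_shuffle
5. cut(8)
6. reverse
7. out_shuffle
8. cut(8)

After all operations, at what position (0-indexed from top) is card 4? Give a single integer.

Answer: 10

Derivation:
After op 1 (out_shuffle): [4 8 11 2 12 9 7 5 0 1 6 10 3]
After op 2 (cut(7)): [5 0 1 6 10 3 4 8 11 2 12 9 7]
After op 3 (out_shuffle): [5 8 0 11 1 2 6 12 10 9 3 7 4]
After op 4 (out_shuffle): [5 12 8 10 0 9 11 3 1 7 2 4 6]
After op 5 (cut(8)): [1 7 2 4 6 5 12 8 10 0 9 11 3]
After op 6 (reverse): [3 11 9 0 10 8 12 5 6 4 2 7 1]
After op 7 (out_shuffle): [3 5 11 6 9 4 0 2 10 7 8 1 12]
After op 8 (cut(8)): [10 7 8 1 12 3 5 11 6 9 4 0 2]
Card 4 is at position 10.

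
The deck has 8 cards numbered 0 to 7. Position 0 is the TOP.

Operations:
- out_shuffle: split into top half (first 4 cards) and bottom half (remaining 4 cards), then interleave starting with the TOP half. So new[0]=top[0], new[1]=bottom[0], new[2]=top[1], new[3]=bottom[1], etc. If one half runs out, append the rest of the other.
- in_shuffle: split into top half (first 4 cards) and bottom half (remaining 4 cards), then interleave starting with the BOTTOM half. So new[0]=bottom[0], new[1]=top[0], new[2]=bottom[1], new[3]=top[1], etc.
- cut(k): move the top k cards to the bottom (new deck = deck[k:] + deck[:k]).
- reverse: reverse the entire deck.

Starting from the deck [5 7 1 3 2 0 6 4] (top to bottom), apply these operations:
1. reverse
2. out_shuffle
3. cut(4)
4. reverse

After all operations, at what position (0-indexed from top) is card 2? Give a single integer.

After op 1 (reverse): [4 6 0 2 3 1 7 5]
After op 2 (out_shuffle): [4 3 6 1 0 7 2 5]
After op 3 (cut(4)): [0 7 2 5 4 3 6 1]
After op 4 (reverse): [1 6 3 4 5 2 7 0]
Card 2 is at position 5.

Answer: 5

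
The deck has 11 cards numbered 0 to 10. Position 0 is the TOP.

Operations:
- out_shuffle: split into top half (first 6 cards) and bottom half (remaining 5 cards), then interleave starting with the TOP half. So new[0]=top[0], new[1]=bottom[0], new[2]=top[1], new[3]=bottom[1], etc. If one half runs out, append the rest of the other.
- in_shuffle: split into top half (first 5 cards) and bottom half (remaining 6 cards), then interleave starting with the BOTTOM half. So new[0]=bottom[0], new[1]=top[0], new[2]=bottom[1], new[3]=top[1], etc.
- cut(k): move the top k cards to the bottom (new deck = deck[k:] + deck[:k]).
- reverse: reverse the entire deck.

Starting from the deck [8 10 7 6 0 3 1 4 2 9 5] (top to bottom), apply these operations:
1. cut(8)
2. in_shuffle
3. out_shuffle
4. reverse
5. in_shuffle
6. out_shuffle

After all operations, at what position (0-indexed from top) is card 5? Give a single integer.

Answer: 2

Derivation:
After op 1 (cut(8)): [2 9 5 8 10 7 6 0 3 1 4]
After op 2 (in_shuffle): [7 2 6 9 0 5 3 8 1 10 4]
After op 3 (out_shuffle): [7 3 2 8 6 1 9 10 0 4 5]
After op 4 (reverse): [5 4 0 10 9 1 6 8 2 3 7]
After op 5 (in_shuffle): [1 5 6 4 8 0 2 10 3 9 7]
After op 6 (out_shuffle): [1 2 5 10 6 3 4 9 8 7 0]
Card 5 is at position 2.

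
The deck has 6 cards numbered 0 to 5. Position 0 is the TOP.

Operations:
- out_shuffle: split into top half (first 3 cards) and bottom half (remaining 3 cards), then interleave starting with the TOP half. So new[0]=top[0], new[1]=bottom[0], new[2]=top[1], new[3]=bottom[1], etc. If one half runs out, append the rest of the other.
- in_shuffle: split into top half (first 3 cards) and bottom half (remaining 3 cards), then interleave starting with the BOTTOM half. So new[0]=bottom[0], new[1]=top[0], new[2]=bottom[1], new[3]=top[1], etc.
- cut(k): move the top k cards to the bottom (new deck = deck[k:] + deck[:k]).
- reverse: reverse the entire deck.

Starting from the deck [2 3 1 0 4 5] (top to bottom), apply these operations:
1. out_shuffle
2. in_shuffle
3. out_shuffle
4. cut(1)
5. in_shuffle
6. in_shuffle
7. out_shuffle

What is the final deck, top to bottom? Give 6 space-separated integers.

After op 1 (out_shuffle): [2 0 3 4 1 5]
After op 2 (in_shuffle): [4 2 1 0 5 3]
After op 3 (out_shuffle): [4 0 2 5 1 3]
After op 4 (cut(1)): [0 2 5 1 3 4]
After op 5 (in_shuffle): [1 0 3 2 4 5]
After op 6 (in_shuffle): [2 1 4 0 5 3]
After op 7 (out_shuffle): [2 0 1 5 4 3]

Answer: 2 0 1 5 4 3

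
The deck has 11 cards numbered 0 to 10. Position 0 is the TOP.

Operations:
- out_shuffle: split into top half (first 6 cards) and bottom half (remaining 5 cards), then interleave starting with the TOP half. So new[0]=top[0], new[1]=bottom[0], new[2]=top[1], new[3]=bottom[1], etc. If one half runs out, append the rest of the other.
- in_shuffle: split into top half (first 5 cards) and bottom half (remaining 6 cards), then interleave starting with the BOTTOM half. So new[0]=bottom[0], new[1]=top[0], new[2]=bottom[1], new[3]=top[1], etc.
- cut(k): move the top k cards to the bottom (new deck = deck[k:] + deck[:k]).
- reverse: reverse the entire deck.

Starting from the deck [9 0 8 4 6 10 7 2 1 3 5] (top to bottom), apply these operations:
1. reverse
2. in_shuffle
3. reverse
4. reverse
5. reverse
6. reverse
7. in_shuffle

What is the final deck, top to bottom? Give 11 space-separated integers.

After op 1 (reverse): [5 3 1 2 7 10 6 4 8 0 9]
After op 2 (in_shuffle): [10 5 6 3 4 1 8 2 0 7 9]
After op 3 (reverse): [9 7 0 2 8 1 4 3 6 5 10]
After op 4 (reverse): [10 5 6 3 4 1 8 2 0 7 9]
After op 5 (reverse): [9 7 0 2 8 1 4 3 6 5 10]
After op 6 (reverse): [10 5 6 3 4 1 8 2 0 7 9]
After op 7 (in_shuffle): [1 10 8 5 2 6 0 3 7 4 9]

Answer: 1 10 8 5 2 6 0 3 7 4 9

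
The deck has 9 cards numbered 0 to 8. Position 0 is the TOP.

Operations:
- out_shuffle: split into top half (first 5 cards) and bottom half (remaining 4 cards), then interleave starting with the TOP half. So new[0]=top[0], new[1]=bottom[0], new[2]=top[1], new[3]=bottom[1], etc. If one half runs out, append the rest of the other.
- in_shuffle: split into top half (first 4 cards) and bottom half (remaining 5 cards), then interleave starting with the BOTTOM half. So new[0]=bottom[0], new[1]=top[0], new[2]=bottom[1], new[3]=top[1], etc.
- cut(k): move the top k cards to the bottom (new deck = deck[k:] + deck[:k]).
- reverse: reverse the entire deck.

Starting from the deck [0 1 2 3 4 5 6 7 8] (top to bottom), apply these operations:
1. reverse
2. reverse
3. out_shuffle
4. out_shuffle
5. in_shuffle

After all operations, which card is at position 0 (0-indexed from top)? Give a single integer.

Answer: 1

Derivation:
After op 1 (reverse): [8 7 6 5 4 3 2 1 0]
After op 2 (reverse): [0 1 2 3 4 5 6 7 8]
After op 3 (out_shuffle): [0 5 1 6 2 7 3 8 4]
After op 4 (out_shuffle): [0 7 5 3 1 8 6 4 2]
After op 5 (in_shuffle): [1 0 8 7 6 5 4 3 2]
Position 0: card 1.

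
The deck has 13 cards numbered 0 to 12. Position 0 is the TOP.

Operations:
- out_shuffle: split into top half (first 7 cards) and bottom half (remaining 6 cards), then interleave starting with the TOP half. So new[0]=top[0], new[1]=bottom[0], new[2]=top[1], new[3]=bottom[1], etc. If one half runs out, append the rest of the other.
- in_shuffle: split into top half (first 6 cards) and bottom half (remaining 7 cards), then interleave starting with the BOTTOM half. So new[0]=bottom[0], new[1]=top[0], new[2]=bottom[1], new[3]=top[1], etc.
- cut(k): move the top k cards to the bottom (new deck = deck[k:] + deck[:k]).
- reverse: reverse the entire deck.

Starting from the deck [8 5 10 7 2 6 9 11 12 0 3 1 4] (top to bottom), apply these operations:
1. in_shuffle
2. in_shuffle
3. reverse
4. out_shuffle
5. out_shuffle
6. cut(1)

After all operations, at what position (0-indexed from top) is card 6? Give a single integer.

Answer: 7

Derivation:
After op 1 (in_shuffle): [9 8 11 5 12 10 0 7 3 2 1 6 4]
After op 2 (in_shuffle): [0 9 7 8 3 11 2 5 1 12 6 10 4]
After op 3 (reverse): [4 10 6 12 1 5 2 11 3 8 7 9 0]
After op 4 (out_shuffle): [4 11 10 3 6 8 12 7 1 9 5 0 2]
After op 5 (out_shuffle): [4 7 11 1 10 9 3 5 6 0 8 2 12]
After op 6 (cut(1)): [7 11 1 10 9 3 5 6 0 8 2 12 4]
Card 6 is at position 7.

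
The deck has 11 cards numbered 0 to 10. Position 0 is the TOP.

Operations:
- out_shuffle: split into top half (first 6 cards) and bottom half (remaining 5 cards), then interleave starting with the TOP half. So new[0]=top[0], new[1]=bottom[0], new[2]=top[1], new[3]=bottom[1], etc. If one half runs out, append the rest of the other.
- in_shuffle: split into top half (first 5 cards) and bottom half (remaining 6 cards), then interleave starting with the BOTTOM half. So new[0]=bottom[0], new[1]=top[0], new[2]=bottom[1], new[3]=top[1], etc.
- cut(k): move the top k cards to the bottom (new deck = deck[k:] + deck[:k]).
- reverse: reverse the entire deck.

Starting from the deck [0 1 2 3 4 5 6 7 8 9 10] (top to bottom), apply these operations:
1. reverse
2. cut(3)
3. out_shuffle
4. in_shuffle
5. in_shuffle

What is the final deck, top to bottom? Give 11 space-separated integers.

Answer: 6 10 3 7 0 4 8 1 5 9 2

Derivation:
After op 1 (reverse): [10 9 8 7 6 5 4 3 2 1 0]
After op 2 (cut(3)): [7 6 5 4 3 2 1 0 10 9 8]
After op 3 (out_shuffle): [7 1 6 0 5 10 4 9 3 8 2]
After op 4 (in_shuffle): [10 7 4 1 9 6 3 0 8 5 2]
After op 5 (in_shuffle): [6 10 3 7 0 4 8 1 5 9 2]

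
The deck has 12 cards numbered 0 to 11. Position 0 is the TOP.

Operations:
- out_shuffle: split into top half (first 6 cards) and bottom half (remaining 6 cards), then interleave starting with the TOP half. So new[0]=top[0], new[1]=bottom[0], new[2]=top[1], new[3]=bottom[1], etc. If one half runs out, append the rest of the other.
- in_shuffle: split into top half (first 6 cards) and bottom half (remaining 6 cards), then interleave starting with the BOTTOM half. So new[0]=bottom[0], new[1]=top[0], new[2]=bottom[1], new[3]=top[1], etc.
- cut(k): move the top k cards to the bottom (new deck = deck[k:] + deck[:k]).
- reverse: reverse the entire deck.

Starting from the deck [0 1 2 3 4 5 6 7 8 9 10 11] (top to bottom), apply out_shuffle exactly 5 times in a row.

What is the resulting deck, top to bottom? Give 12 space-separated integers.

Answer: 0 10 9 8 7 6 5 4 3 2 1 11

Derivation:
After op 1 (out_shuffle): [0 6 1 7 2 8 3 9 4 10 5 11]
After op 2 (out_shuffle): [0 3 6 9 1 4 7 10 2 5 8 11]
After op 3 (out_shuffle): [0 7 3 10 6 2 9 5 1 8 4 11]
After op 4 (out_shuffle): [0 9 7 5 3 1 10 8 6 4 2 11]
After op 5 (out_shuffle): [0 10 9 8 7 6 5 4 3 2 1 11]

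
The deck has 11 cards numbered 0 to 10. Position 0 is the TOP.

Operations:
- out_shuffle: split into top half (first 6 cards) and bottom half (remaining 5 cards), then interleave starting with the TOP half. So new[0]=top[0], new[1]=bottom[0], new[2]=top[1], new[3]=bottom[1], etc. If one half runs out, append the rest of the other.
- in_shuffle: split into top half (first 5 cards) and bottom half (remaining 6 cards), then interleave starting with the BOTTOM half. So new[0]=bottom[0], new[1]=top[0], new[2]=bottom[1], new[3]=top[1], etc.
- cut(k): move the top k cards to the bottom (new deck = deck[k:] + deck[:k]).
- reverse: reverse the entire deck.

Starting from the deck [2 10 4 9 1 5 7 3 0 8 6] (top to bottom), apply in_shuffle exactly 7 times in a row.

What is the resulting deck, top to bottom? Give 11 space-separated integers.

Answer: 3 1 10 8 7 9 2 0 5 4 6

Derivation:
After op 1 (in_shuffle): [5 2 7 10 3 4 0 9 8 1 6]
After op 2 (in_shuffle): [4 5 0 2 9 7 8 10 1 3 6]
After op 3 (in_shuffle): [7 4 8 5 10 0 1 2 3 9 6]
After op 4 (in_shuffle): [0 7 1 4 2 8 3 5 9 10 6]
After op 5 (in_shuffle): [8 0 3 7 5 1 9 4 10 2 6]
After op 6 (in_shuffle): [1 8 9 0 4 3 10 7 2 5 6]
After op 7 (in_shuffle): [3 1 10 8 7 9 2 0 5 4 6]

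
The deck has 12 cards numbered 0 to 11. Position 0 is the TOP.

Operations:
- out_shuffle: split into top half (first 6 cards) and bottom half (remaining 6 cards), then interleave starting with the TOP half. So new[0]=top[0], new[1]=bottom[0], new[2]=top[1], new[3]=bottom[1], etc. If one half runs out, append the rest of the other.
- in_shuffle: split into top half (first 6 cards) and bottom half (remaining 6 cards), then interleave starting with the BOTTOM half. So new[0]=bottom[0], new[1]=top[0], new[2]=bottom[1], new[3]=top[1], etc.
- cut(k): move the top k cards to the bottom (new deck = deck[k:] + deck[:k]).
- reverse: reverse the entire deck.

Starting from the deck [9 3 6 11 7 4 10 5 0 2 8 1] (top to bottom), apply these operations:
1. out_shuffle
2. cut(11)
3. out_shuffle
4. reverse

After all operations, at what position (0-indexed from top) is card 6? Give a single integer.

After op 1 (out_shuffle): [9 10 3 5 6 0 11 2 7 8 4 1]
After op 2 (cut(11)): [1 9 10 3 5 6 0 11 2 7 8 4]
After op 3 (out_shuffle): [1 0 9 11 10 2 3 7 5 8 6 4]
After op 4 (reverse): [4 6 8 5 7 3 2 10 11 9 0 1]
Card 6 is at position 1.

Answer: 1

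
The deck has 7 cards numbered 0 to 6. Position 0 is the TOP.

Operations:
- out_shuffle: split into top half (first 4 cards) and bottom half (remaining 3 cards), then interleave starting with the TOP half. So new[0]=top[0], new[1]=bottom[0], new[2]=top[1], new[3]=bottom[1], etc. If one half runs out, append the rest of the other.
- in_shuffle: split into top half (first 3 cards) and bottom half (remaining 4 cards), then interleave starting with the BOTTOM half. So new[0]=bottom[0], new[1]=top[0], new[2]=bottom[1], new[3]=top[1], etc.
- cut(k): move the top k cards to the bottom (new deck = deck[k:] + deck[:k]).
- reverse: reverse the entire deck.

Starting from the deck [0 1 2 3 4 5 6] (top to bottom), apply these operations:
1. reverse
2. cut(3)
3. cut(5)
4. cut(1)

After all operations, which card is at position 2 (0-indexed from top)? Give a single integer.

After op 1 (reverse): [6 5 4 3 2 1 0]
After op 2 (cut(3)): [3 2 1 0 6 5 4]
After op 3 (cut(5)): [5 4 3 2 1 0 6]
After op 4 (cut(1)): [4 3 2 1 0 6 5]
Position 2: card 2.

Answer: 2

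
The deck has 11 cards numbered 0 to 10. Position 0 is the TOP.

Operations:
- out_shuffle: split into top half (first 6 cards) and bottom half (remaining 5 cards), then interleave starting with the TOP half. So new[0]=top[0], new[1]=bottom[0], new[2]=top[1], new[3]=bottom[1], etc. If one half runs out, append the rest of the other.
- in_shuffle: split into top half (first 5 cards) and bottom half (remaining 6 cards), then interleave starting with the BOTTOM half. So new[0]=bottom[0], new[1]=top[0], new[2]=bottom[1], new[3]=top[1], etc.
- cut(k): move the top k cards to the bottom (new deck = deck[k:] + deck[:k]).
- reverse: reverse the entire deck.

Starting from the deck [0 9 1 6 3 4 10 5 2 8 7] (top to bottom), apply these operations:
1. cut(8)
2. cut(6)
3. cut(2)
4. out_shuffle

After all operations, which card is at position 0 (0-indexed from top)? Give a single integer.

Answer: 4

Derivation:
After op 1 (cut(8)): [2 8 7 0 9 1 6 3 4 10 5]
After op 2 (cut(6)): [6 3 4 10 5 2 8 7 0 9 1]
After op 3 (cut(2)): [4 10 5 2 8 7 0 9 1 6 3]
After op 4 (out_shuffle): [4 0 10 9 5 1 2 6 8 3 7]
Position 0: card 4.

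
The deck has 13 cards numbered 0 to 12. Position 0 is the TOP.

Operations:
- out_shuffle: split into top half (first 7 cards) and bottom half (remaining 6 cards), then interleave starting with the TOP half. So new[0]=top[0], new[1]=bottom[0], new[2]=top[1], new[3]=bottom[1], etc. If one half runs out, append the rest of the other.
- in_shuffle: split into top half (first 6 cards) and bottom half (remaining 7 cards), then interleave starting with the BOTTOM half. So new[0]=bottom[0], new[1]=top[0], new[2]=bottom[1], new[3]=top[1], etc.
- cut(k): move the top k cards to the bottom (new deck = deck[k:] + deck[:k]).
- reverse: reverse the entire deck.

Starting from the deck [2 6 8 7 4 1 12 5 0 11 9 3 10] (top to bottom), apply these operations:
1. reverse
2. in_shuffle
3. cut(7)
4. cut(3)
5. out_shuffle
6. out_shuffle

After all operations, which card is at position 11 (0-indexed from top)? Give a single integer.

Answer: 3

Derivation:
After op 1 (reverse): [10 3 9 11 0 5 12 1 4 7 8 6 2]
After op 2 (in_shuffle): [12 10 1 3 4 9 7 11 8 0 6 5 2]
After op 3 (cut(7)): [11 8 0 6 5 2 12 10 1 3 4 9 7]
After op 4 (cut(3)): [6 5 2 12 10 1 3 4 9 7 11 8 0]
After op 5 (out_shuffle): [6 4 5 9 2 7 12 11 10 8 1 0 3]
After op 6 (out_shuffle): [6 11 4 10 5 8 9 1 2 0 7 3 12]
Position 11: card 3.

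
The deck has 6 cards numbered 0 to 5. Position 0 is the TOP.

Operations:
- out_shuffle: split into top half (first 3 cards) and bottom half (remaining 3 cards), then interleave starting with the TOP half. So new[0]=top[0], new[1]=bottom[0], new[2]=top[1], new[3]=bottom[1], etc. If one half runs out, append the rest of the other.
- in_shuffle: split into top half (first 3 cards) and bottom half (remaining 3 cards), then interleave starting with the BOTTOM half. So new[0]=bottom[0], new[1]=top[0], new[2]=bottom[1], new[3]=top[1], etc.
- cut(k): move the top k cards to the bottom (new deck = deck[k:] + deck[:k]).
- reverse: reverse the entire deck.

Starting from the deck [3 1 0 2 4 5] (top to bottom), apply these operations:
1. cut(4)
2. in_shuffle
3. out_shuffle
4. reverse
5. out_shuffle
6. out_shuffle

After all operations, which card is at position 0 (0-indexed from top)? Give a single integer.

After op 1 (cut(4)): [4 5 3 1 0 2]
After op 2 (in_shuffle): [1 4 0 5 2 3]
After op 3 (out_shuffle): [1 5 4 2 0 3]
After op 4 (reverse): [3 0 2 4 5 1]
After op 5 (out_shuffle): [3 4 0 5 2 1]
After op 6 (out_shuffle): [3 5 4 2 0 1]
Position 0: card 3.

Answer: 3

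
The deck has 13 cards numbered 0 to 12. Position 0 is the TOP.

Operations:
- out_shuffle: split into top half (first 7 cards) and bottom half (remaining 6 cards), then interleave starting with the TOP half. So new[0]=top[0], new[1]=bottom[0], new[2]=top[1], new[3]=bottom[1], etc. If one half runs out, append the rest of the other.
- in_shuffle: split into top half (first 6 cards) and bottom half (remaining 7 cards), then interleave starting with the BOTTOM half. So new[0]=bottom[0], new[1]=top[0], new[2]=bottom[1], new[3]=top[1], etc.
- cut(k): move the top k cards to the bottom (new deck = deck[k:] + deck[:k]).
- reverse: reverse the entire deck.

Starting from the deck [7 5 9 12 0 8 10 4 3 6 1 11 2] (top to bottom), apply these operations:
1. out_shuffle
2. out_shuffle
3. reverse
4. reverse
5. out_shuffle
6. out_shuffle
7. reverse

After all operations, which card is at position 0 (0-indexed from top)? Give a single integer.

Answer: 0

Derivation:
After op 1 (out_shuffle): [7 4 5 3 9 6 12 1 0 11 8 2 10]
After op 2 (out_shuffle): [7 1 4 0 5 11 3 8 9 2 6 10 12]
After op 3 (reverse): [12 10 6 2 9 8 3 11 5 0 4 1 7]
After op 4 (reverse): [7 1 4 0 5 11 3 8 9 2 6 10 12]
After op 5 (out_shuffle): [7 8 1 9 4 2 0 6 5 10 11 12 3]
After op 6 (out_shuffle): [7 6 8 5 1 10 9 11 4 12 2 3 0]
After op 7 (reverse): [0 3 2 12 4 11 9 10 1 5 8 6 7]
Position 0: card 0.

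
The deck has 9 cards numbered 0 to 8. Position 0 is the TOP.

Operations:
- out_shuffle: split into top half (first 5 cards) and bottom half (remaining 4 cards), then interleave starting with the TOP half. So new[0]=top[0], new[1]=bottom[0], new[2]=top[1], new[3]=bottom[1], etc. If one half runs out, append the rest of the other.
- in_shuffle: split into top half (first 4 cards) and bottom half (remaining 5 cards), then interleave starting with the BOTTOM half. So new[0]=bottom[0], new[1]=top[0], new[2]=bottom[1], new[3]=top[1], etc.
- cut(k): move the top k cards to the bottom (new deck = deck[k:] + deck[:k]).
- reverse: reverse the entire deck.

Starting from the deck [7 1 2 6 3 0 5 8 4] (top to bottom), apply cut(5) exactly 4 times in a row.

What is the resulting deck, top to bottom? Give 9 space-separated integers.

Answer: 2 6 3 0 5 8 4 7 1

Derivation:
After op 1 (cut(5)): [0 5 8 4 7 1 2 6 3]
After op 2 (cut(5)): [1 2 6 3 0 5 8 4 7]
After op 3 (cut(5)): [5 8 4 7 1 2 6 3 0]
After op 4 (cut(5)): [2 6 3 0 5 8 4 7 1]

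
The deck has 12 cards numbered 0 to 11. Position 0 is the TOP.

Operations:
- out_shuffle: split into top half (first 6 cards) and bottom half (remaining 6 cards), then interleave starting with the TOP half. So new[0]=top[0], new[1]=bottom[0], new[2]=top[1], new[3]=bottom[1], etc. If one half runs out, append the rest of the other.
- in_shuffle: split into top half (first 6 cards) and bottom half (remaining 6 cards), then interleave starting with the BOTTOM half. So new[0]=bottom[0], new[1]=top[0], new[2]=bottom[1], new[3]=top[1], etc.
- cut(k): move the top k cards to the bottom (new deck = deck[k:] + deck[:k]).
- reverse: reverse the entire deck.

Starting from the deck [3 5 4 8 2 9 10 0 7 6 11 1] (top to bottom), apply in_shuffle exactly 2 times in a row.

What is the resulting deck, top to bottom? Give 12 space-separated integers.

Answer: 6 10 8 3 11 0 2 5 1 7 9 4

Derivation:
After op 1 (in_shuffle): [10 3 0 5 7 4 6 8 11 2 1 9]
After op 2 (in_shuffle): [6 10 8 3 11 0 2 5 1 7 9 4]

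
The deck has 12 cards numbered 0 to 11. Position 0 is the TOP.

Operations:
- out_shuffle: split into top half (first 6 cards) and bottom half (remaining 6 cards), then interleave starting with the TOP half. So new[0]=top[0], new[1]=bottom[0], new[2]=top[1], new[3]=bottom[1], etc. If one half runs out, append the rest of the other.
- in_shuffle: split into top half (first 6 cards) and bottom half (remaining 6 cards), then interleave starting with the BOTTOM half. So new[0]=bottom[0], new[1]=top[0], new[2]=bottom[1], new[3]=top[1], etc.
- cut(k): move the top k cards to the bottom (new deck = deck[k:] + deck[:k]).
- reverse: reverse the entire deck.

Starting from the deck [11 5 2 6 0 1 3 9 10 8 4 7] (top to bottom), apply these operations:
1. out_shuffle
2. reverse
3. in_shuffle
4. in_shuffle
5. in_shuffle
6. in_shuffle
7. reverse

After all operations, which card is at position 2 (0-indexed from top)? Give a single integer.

After op 1 (out_shuffle): [11 3 5 9 2 10 6 8 0 4 1 7]
After op 2 (reverse): [7 1 4 0 8 6 10 2 9 5 3 11]
After op 3 (in_shuffle): [10 7 2 1 9 4 5 0 3 8 11 6]
After op 4 (in_shuffle): [5 10 0 7 3 2 8 1 11 9 6 4]
After op 5 (in_shuffle): [8 5 1 10 11 0 9 7 6 3 4 2]
After op 6 (in_shuffle): [9 8 7 5 6 1 3 10 4 11 2 0]
After op 7 (reverse): [0 2 11 4 10 3 1 6 5 7 8 9]
Position 2: card 11.

Answer: 11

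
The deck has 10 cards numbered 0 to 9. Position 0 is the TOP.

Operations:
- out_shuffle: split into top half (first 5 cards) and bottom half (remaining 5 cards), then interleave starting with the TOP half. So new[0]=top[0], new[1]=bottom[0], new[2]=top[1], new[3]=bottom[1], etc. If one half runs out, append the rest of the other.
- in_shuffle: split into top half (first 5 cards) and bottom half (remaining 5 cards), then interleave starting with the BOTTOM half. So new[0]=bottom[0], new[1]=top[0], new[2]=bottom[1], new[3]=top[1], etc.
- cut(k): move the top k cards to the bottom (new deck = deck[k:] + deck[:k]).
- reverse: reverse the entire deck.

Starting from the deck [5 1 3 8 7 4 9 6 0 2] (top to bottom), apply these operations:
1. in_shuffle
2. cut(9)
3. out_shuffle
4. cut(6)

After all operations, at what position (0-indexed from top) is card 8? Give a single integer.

Answer: 1

Derivation:
After op 1 (in_shuffle): [4 5 9 1 6 3 0 8 2 7]
After op 2 (cut(9)): [7 4 5 9 1 6 3 0 8 2]
After op 3 (out_shuffle): [7 6 4 3 5 0 9 8 1 2]
After op 4 (cut(6)): [9 8 1 2 7 6 4 3 5 0]
Card 8 is at position 1.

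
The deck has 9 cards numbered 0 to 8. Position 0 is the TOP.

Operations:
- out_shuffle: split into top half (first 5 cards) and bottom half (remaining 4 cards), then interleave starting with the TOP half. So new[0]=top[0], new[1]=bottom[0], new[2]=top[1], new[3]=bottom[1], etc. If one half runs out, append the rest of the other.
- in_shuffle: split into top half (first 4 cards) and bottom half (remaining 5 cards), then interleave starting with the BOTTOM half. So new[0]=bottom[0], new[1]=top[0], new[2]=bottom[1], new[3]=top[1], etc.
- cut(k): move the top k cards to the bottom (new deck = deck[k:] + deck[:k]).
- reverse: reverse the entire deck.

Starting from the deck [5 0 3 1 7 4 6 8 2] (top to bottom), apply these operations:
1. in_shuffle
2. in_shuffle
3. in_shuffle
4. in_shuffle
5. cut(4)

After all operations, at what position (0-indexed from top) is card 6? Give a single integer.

After op 1 (in_shuffle): [7 5 4 0 6 3 8 1 2]
After op 2 (in_shuffle): [6 7 3 5 8 4 1 0 2]
After op 3 (in_shuffle): [8 6 4 7 1 3 0 5 2]
After op 4 (in_shuffle): [1 8 3 6 0 4 5 7 2]
After op 5 (cut(4)): [0 4 5 7 2 1 8 3 6]
Card 6 is at position 8.

Answer: 8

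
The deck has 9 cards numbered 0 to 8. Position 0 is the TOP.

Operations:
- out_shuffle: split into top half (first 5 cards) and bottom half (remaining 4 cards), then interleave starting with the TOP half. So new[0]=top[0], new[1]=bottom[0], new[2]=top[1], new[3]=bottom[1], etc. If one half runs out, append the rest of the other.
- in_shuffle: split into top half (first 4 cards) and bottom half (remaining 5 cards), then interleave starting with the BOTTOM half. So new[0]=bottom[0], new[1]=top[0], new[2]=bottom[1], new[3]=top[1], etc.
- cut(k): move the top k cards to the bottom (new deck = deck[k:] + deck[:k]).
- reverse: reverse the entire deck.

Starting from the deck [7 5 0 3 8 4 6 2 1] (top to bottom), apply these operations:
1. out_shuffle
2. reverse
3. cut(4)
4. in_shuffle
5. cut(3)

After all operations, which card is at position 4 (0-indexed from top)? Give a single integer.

Answer: 4

Derivation:
After op 1 (out_shuffle): [7 4 5 6 0 2 3 1 8]
After op 2 (reverse): [8 1 3 2 0 6 5 4 7]
After op 3 (cut(4)): [0 6 5 4 7 8 1 3 2]
After op 4 (in_shuffle): [7 0 8 6 1 5 3 4 2]
After op 5 (cut(3)): [6 1 5 3 4 2 7 0 8]
Position 4: card 4.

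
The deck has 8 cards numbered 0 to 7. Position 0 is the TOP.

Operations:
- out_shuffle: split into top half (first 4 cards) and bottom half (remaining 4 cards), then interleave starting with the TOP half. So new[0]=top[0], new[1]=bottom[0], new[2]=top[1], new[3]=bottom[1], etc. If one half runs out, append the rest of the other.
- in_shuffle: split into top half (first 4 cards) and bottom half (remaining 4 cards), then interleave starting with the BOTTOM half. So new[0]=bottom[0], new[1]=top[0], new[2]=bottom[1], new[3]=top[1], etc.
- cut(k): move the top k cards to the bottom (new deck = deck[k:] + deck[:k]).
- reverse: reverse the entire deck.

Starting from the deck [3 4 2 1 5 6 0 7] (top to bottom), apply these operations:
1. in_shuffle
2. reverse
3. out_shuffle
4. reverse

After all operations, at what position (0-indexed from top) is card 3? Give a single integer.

Answer: 2

Derivation:
After op 1 (in_shuffle): [5 3 6 4 0 2 7 1]
After op 2 (reverse): [1 7 2 0 4 6 3 5]
After op 3 (out_shuffle): [1 4 7 6 2 3 0 5]
After op 4 (reverse): [5 0 3 2 6 7 4 1]
Card 3 is at position 2.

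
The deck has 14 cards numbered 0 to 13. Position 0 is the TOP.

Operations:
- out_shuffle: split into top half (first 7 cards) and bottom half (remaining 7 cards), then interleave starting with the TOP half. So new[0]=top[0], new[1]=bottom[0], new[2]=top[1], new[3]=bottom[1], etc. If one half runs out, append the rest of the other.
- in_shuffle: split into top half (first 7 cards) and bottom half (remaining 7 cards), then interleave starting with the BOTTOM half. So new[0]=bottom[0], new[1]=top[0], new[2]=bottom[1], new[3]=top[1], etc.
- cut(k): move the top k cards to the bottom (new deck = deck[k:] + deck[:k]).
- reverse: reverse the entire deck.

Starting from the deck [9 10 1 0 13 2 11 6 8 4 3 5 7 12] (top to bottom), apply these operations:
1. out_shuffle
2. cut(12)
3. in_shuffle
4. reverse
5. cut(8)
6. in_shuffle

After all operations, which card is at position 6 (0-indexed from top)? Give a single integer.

After op 1 (out_shuffle): [9 6 10 8 1 4 0 3 13 5 2 7 11 12]
After op 2 (cut(12)): [11 12 9 6 10 8 1 4 0 3 13 5 2 7]
After op 3 (in_shuffle): [4 11 0 12 3 9 13 6 5 10 2 8 7 1]
After op 4 (reverse): [1 7 8 2 10 5 6 13 9 3 12 0 11 4]
After op 5 (cut(8)): [9 3 12 0 11 4 1 7 8 2 10 5 6 13]
After op 6 (in_shuffle): [7 9 8 3 2 12 10 0 5 11 6 4 13 1]
Position 6: card 10.

Answer: 10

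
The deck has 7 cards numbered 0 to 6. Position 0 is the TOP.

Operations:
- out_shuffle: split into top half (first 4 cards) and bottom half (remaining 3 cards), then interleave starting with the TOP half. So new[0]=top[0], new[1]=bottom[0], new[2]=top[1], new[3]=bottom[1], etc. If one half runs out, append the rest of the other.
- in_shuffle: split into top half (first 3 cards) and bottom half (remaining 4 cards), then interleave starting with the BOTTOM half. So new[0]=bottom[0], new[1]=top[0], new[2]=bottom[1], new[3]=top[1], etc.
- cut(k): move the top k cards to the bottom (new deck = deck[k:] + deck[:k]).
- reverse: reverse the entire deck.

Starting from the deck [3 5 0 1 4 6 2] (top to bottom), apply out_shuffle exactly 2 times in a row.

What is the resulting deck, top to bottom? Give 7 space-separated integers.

Answer: 3 0 4 2 5 1 6

Derivation:
After op 1 (out_shuffle): [3 4 5 6 0 2 1]
After op 2 (out_shuffle): [3 0 4 2 5 1 6]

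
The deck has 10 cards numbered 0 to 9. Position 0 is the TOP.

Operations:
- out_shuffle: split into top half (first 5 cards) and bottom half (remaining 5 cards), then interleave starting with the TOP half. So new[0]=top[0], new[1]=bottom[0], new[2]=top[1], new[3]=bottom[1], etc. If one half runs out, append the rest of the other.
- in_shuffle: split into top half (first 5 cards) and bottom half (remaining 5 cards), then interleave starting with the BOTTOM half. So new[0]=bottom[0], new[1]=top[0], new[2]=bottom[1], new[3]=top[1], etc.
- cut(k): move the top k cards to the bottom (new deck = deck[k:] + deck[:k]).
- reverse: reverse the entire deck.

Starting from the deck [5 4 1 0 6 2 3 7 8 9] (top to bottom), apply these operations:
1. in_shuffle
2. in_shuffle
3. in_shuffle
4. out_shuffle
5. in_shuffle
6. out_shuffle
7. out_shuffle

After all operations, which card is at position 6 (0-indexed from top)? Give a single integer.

After op 1 (in_shuffle): [2 5 3 4 7 1 8 0 9 6]
After op 2 (in_shuffle): [1 2 8 5 0 3 9 4 6 7]
After op 3 (in_shuffle): [3 1 9 2 4 8 6 5 7 0]
After op 4 (out_shuffle): [3 8 1 6 9 5 2 7 4 0]
After op 5 (in_shuffle): [5 3 2 8 7 1 4 6 0 9]
After op 6 (out_shuffle): [5 1 3 4 2 6 8 0 7 9]
After op 7 (out_shuffle): [5 6 1 8 3 0 4 7 2 9]
Position 6: card 4.

Answer: 4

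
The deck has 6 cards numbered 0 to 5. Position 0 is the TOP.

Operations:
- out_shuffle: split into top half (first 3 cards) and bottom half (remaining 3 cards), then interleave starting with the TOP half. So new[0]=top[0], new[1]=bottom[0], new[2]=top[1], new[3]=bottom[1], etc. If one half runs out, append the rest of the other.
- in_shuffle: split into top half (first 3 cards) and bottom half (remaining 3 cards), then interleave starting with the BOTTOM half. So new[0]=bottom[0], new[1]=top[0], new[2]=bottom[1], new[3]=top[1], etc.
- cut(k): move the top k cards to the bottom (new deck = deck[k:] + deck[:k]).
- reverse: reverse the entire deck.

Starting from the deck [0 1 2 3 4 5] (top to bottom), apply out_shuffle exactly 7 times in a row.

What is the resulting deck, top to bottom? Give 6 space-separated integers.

After op 1 (out_shuffle): [0 3 1 4 2 5]
After op 2 (out_shuffle): [0 4 3 2 1 5]
After op 3 (out_shuffle): [0 2 4 1 3 5]
After op 4 (out_shuffle): [0 1 2 3 4 5]
After op 5 (out_shuffle): [0 3 1 4 2 5]
After op 6 (out_shuffle): [0 4 3 2 1 5]
After op 7 (out_shuffle): [0 2 4 1 3 5]

Answer: 0 2 4 1 3 5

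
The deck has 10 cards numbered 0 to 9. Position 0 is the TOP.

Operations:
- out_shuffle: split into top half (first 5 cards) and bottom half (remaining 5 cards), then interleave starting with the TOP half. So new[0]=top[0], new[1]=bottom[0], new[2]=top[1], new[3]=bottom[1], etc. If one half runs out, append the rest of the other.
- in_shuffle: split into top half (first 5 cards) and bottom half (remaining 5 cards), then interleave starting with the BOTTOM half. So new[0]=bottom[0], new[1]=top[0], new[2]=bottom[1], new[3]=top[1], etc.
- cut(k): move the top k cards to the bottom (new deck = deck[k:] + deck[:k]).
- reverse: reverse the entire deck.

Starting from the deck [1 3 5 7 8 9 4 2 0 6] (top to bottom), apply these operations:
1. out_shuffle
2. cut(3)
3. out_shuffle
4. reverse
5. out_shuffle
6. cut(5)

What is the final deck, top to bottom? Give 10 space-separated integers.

After op 1 (out_shuffle): [1 9 3 4 5 2 7 0 8 6]
After op 2 (cut(3)): [4 5 2 7 0 8 6 1 9 3]
After op 3 (out_shuffle): [4 8 5 6 2 1 7 9 0 3]
After op 4 (reverse): [3 0 9 7 1 2 6 5 8 4]
After op 5 (out_shuffle): [3 2 0 6 9 5 7 8 1 4]
After op 6 (cut(5)): [5 7 8 1 4 3 2 0 6 9]

Answer: 5 7 8 1 4 3 2 0 6 9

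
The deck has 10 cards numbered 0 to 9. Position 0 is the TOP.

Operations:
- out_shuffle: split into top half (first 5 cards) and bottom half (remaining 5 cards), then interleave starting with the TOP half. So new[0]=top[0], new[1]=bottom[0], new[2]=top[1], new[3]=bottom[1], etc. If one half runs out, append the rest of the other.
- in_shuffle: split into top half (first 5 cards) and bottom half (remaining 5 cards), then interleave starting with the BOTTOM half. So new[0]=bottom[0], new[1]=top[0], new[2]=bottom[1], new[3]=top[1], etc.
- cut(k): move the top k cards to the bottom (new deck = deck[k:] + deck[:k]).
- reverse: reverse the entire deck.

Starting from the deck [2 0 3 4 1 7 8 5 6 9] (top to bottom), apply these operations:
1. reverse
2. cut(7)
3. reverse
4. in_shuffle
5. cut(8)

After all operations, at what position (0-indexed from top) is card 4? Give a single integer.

After op 1 (reverse): [9 6 5 8 7 1 4 3 0 2]
After op 2 (cut(7)): [3 0 2 9 6 5 8 7 1 4]
After op 3 (reverse): [4 1 7 8 5 6 9 2 0 3]
After op 4 (in_shuffle): [6 4 9 1 2 7 0 8 3 5]
After op 5 (cut(8)): [3 5 6 4 9 1 2 7 0 8]
Card 4 is at position 3.

Answer: 3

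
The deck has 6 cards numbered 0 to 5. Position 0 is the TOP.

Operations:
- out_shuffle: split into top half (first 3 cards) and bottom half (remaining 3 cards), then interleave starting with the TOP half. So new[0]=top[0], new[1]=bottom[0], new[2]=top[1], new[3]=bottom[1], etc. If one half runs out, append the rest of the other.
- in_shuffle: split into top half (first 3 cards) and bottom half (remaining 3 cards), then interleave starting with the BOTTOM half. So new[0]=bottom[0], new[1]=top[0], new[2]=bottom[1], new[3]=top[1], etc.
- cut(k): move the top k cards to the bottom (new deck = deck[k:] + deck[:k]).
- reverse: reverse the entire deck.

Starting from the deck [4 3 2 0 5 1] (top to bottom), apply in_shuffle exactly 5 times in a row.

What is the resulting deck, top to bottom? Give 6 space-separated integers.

Answer: 3 0 1 4 2 5

Derivation:
After op 1 (in_shuffle): [0 4 5 3 1 2]
After op 2 (in_shuffle): [3 0 1 4 2 5]
After op 3 (in_shuffle): [4 3 2 0 5 1]
After op 4 (in_shuffle): [0 4 5 3 1 2]
After op 5 (in_shuffle): [3 0 1 4 2 5]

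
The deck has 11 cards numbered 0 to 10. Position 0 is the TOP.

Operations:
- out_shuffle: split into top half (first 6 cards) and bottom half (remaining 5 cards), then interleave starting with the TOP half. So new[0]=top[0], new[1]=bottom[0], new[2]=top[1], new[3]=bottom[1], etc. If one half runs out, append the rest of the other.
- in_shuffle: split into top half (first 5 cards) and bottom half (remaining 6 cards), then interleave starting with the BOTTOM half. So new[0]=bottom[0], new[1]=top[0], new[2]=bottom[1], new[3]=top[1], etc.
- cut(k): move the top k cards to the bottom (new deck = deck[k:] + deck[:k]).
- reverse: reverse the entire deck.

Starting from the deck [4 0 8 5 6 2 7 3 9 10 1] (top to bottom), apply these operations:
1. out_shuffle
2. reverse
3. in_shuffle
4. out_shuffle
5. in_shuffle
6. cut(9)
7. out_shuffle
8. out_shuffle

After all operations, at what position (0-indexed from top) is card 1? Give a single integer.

After op 1 (out_shuffle): [4 7 0 3 8 9 5 10 6 1 2]
After op 2 (reverse): [2 1 6 10 5 9 8 3 0 7 4]
After op 3 (in_shuffle): [9 2 8 1 3 6 0 10 7 5 4]
After op 4 (out_shuffle): [9 0 2 10 8 7 1 5 3 4 6]
After op 5 (in_shuffle): [7 9 1 0 5 2 3 10 4 8 6]
After op 6 (cut(9)): [8 6 7 9 1 0 5 2 3 10 4]
After op 7 (out_shuffle): [8 5 6 2 7 3 9 10 1 4 0]
After op 8 (out_shuffle): [8 9 5 10 6 1 2 4 7 0 3]
Card 1 is at position 5.

Answer: 5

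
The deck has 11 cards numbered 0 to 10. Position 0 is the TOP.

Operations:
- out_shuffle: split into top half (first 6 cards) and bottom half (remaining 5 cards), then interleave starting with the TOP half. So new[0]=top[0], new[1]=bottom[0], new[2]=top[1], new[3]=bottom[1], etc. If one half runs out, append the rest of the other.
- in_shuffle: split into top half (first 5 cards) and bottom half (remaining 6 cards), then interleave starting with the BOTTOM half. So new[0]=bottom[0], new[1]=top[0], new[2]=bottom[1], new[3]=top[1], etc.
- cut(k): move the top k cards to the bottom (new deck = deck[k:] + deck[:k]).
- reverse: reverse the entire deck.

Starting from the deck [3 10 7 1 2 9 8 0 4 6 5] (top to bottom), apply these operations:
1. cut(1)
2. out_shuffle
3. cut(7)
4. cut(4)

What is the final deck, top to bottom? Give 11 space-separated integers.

After op 1 (cut(1)): [10 7 1 2 9 8 0 4 6 5 3]
After op 2 (out_shuffle): [10 0 7 4 1 6 2 5 9 3 8]
After op 3 (cut(7)): [5 9 3 8 10 0 7 4 1 6 2]
After op 4 (cut(4)): [10 0 7 4 1 6 2 5 9 3 8]

Answer: 10 0 7 4 1 6 2 5 9 3 8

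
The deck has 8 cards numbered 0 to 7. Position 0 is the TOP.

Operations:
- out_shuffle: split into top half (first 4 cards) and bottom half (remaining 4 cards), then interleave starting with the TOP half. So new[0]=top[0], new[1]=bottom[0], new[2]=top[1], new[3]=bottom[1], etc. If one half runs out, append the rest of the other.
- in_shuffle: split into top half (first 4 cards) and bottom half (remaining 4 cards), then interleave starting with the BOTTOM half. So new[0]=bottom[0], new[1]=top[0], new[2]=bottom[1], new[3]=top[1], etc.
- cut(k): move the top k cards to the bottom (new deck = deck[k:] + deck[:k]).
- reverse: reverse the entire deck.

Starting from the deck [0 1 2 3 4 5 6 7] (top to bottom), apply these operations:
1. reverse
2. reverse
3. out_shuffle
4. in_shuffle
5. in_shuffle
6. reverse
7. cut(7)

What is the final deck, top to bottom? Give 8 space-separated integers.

After op 1 (reverse): [7 6 5 4 3 2 1 0]
After op 2 (reverse): [0 1 2 3 4 5 6 7]
After op 3 (out_shuffle): [0 4 1 5 2 6 3 7]
After op 4 (in_shuffle): [2 0 6 4 3 1 7 5]
After op 5 (in_shuffle): [3 2 1 0 7 6 5 4]
After op 6 (reverse): [4 5 6 7 0 1 2 3]
After op 7 (cut(7)): [3 4 5 6 7 0 1 2]

Answer: 3 4 5 6 7 0 1 2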